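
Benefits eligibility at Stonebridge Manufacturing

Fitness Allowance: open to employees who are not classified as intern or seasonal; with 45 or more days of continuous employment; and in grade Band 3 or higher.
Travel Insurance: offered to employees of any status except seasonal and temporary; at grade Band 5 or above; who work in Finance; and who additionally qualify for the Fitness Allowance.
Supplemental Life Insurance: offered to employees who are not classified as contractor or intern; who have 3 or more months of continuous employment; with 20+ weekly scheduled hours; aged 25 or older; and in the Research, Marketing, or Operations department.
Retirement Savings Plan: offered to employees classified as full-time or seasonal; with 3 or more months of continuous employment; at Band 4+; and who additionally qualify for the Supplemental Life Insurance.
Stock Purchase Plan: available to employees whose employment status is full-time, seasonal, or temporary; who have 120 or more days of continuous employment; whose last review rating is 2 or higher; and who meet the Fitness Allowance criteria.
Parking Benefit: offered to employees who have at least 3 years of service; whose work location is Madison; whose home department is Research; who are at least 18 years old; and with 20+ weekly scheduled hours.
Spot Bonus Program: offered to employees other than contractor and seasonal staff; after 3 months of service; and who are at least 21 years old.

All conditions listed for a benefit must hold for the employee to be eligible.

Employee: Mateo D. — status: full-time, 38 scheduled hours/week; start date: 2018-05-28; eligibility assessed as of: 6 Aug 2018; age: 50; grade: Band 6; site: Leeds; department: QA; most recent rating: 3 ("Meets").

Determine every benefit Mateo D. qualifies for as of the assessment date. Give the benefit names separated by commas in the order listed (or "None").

Service from 2018-05-28 to 6 Aug 2018: 70 days.
Fitness Allowance — status full-time ✓ (not excluded); service 70 days ≥ 45 days ✓; grade Band 6 ≥ Band 3 ✓ → eligible.
Travel Insurance — status full-time ✓ (not excluded); grade Band 6 ≥ Band 5 ✓; dept QA ✗ → not eligible.
Supplemental Life Insurance — status full-time ✓ (not excluded); service 70 days < 3 months (≈90 days) ✗ → not eligible.
Retirement Savings Plan — status full-time ✓; service 70 days < 3 months (≈90 days) ✗ → not eligible.
Stock Purchase Plan — status full-time ✓; service 70 days < 120 days ✗ → not eligible.
Parking Benefit — service 70 days < 3 years (≈1095 days) ✗ → not eligible.
Spot Bonus Program — status full-time ✓ (not excluded); service 70 days < 3 months (≈90 days) ✗ → not eligible.

Fitness Allowance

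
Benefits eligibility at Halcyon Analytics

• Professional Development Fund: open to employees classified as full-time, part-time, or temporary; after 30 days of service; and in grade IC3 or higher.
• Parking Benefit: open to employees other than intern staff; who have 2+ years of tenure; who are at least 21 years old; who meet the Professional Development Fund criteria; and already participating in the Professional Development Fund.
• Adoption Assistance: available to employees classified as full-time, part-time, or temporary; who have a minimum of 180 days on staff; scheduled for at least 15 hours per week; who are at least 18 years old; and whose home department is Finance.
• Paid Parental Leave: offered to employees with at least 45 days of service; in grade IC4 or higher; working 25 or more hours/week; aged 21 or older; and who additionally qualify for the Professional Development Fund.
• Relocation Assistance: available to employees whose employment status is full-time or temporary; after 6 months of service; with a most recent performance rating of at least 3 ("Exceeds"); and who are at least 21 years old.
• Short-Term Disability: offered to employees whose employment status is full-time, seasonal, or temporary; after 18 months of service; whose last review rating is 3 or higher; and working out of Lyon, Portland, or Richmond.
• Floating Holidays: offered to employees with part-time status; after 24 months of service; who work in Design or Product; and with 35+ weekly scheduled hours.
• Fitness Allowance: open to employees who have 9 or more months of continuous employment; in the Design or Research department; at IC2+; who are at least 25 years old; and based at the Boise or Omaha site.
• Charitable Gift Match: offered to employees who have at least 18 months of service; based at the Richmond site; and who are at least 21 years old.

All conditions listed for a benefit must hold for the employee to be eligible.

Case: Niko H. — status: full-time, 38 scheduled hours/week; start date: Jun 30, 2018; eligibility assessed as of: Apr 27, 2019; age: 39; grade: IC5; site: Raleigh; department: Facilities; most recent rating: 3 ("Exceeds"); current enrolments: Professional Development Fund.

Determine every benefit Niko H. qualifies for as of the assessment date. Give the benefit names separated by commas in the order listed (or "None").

Service from Jun 30, 2018 to Apr 27, 2019: 301 days.
Professional Development Fund — status full-time ✓; service 301 days ≥ 30 days ✓; grade IC5 ≥ IC3 ✓ → eligible.
Parking Benefit — status full-time ✓ (not excluded); service 301 days < 2 years (≈730 days) ✗ → not eligible.
Adoption Assistance — status full-time ✓; service 301 days ≥ 180 days ✓; 38 hrs/wk ≥ 15 ✓; age 39 ≥ 18 ✓; dept Facilities ✗ → not eligible.
Paid Parental Leave — service 301 days ≥ 45 days ✓; grade IC5 ≥ IC4 ✓; 38 hrs/wk ≥ 25 ✓; age 39 ≥ 21 ✓; eligible for Professional Development Fund ✓ → eligible.
Relocation Assistance — status full-time ✓; service 301 days ≥ 6 months (≈180 days) ✓; rating 3 ≥ 3 ✓; age 39 ≥ 21 ✓ → eligible.
Short-Term Disability — status full-time ✓; service 301 days < 18 months (≈540 days) ✗ → not eligible.
Floating Holidays — status full-time ✗ (requires part-time) → not eligible.
Fitness Allowance — service 301 days ≥ 9 months (≈270 days) ✓; dept Facilities ✗ → not eligible.
Charitable Gift Match — service 301 days < 18 months (≈540 days) ✗ → not eligible.

Professional Development Fund, Paid Parental Leave, Relocation Assistance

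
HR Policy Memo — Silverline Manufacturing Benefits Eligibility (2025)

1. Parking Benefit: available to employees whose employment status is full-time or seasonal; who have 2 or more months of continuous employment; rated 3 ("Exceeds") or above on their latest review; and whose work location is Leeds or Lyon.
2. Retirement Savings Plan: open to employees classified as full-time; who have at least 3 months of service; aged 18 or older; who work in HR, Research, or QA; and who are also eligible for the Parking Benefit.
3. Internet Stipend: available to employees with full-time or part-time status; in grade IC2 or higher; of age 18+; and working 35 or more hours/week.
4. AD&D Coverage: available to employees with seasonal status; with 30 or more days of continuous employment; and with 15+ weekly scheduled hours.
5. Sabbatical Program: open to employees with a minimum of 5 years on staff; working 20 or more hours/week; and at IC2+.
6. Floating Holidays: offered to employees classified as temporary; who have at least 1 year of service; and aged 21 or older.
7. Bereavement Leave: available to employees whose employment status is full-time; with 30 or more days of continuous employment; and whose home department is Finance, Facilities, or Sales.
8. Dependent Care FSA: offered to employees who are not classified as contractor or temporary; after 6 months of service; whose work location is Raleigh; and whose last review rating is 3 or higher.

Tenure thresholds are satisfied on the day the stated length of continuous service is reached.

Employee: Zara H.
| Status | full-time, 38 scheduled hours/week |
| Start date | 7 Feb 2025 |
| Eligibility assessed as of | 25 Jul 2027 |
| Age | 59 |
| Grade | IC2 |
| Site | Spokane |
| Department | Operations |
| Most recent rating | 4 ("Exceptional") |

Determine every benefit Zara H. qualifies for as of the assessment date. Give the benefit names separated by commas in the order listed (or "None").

Service from 7 Feb 2025 to 25 Jul 2027: 898 days.
Parking Benefit — status full-time ✓; service 898 days ≥ 2 months (≈60 days) ✓; rating 4 ≥ 3 ✓; site Spokane ✗ (not Leeds or Lyon) → not eligible.
Retirement Savings Plan — status full-time ✓; service 898 days ≥ 3 months (≈90 days) ✓; age 59 ≥ 18 ✓; dept Operations ✗ → not eligible.
Internet Stipend — status full-time ✓; grade IC2 ≥ IC2 ✓; age 59 ≥ 18 ✓; 38 hrs/wk ≥ 35 ✓ → eligible.
AD&D Coverage — status full-time ✗ (requires seasonal) → not eligible.
Sabbatical Program — service 898 days < 5 years (≈1825 days) ✗ → not eligible.
Floating Holidays — status full-time ✗ (requires temporary) → not eligible.
Bereavement Leave — status full-time ✓; service 898 days ≥ 30 days ✓; dept Operations ✗ → not eligible.
Dependent Care FSA — status full-time ✓ (not excluded); service 898 days ≥ 6 months (≈180 days) ✓; site Spokane ✗ (not Raleigh) → not eligible.

Internet Stipend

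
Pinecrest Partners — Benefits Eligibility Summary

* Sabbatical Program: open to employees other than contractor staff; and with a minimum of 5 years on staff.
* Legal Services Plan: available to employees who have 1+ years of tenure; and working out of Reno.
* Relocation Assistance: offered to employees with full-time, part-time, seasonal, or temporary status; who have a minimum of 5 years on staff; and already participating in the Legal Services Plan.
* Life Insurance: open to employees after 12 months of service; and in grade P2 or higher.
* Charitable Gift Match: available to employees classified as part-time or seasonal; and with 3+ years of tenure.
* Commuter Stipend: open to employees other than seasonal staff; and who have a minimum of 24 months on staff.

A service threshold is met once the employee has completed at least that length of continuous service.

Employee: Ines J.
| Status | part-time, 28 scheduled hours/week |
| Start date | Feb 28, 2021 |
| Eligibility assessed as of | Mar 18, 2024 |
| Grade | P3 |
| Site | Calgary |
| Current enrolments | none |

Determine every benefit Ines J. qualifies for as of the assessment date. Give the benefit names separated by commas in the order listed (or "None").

Life Insurance, Charitable Gift Match, Commuter Stipend

Service from Feb 28, 2021 to Mar 18, 2024: 1114 days.
Sabbatical Program — status part-time ✓ (not excluded); service 1114 days < 5 years (≈1825 days) ✗ → not eligible.
Legal Services Plan — service 1114 days ≥ 1 year (≈365 days) ✓; site Calgary ✗ (not Reno) → not eligible.
Relocation Assistance — status part-time ✓; service 1114 days < 5 years (≈1825 days) ✗ → not eligible.
Life Insurance — service 1114 days ≥ 12 months (≈360 days) ✓; grade P3 ≥ P2 ✓ → eligible.
Charitable Gift Match — status part-time ✓; service 1114 days ≥ 3 years (≈1095 days) ✓ → eligible.
Commuter Stipend — status part-time ✓ (not excluded); service 1114 days ≥ 24 months (≈720 days) ✓ → eligible.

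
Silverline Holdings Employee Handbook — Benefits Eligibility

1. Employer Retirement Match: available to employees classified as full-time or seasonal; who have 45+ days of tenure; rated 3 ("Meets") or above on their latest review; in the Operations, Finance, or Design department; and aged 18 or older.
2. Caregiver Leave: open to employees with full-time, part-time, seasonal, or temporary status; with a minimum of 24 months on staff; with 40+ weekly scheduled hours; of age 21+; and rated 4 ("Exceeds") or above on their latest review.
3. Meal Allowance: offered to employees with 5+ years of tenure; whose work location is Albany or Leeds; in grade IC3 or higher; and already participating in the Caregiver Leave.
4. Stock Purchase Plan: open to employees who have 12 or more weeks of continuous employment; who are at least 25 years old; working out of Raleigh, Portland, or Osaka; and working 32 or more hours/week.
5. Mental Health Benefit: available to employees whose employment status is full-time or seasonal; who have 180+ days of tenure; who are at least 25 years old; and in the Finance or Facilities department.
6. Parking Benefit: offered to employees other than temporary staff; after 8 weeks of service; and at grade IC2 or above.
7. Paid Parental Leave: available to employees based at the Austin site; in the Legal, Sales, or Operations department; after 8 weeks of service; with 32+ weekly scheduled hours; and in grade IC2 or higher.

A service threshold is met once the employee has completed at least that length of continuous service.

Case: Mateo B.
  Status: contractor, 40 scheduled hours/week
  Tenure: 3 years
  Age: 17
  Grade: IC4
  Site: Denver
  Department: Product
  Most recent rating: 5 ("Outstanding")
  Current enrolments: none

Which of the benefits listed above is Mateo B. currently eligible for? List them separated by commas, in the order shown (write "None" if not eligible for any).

Parking Benefit

Employer Retirement Match — status contractor ✗ (requires full-time or seasonal) → not eligible.
Caregiver Leave — status contractor ✗ (requires full-time, part-time, seasonal, or temporary) → not eligible.
Meal Allowance — service 3 years < 5 years ✗ → not eligible.
Stock Purchase Plan — service 3 years ≥ 12 weeks (≈84 days) ✓; age 17 < 25 ✗ → not eligible.
Mental Health Benefit — status contractor ✗ (requires full-time or seasonal) → not eligible.
Parking Benefit — status contractor ✓ (not excluded); service 3 years ≥ 8 weeks (≈56 days) ✓; grade IC4 ≥ IC2 ✓ → eligible.
Paid Parental Leave — site Denver ✗ (not Austin) → not eligible.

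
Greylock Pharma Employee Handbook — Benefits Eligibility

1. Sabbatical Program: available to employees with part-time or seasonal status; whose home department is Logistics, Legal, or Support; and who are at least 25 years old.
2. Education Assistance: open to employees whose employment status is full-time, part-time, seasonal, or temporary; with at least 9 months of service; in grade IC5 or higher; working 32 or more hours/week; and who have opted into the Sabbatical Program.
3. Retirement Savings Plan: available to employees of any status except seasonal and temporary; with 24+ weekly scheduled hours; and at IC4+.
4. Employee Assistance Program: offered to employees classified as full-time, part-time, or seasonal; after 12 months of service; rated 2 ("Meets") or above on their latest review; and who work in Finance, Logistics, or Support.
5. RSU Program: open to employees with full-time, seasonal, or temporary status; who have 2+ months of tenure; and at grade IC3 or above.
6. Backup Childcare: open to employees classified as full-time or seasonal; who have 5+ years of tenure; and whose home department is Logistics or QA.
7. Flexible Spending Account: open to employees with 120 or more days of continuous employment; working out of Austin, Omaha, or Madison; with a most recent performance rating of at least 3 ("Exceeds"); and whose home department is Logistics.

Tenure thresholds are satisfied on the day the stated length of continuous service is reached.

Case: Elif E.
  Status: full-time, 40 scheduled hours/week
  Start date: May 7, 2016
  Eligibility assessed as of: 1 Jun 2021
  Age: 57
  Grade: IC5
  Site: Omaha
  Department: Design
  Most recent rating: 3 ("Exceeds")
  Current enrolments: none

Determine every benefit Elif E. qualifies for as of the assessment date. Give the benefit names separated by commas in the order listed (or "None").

Service from May 7, 2016 to 1 Jun 2021: 1851 days.
Sabbatical Program — status full-time ✗ (requires part-time or seasonal) → not eligible.
Education Assistance — status full-time ✓; service 1851 days ≥ 9 months (≈270 days) ✓; grade IC5 ≥ IC5 ✓; 40 hrs/wk ≥ 32 ✓; not enrolled in Sabbatical Program ✗ → not eligible.
Retirement Savings Plan — status full-time ✓ (not excluded); 40 hrs/wk ≥ 24 ✓; grade IC5 ≥ IC4 ✓ → eligible.
Employee Assistance Program — status full-time ✓; service 1851 days ≥ 12 months (≈360 days) ✓; rating 3 ≥ 2 ✓; dept Design ✗ → not eligible.
RSU Program — status full-time ✓; service 1851 days ≥ 2 months (≈60 days) ✓; grade IC5 ≥ IC3 ✓ → eligible.
Backup Childcare — status full-time ✓; service 1851 days ≥ 5 years (≈1825 days) ✓; dept Design ✗ → not eligible.
Flexible Spending Account — service 1851 days ≥ 120 days ✓; site Omaha ✓; rating 3 ≥ 3 ✓; dept Design ✗ → not eligible.

Retirement Savings Plan, RSU Program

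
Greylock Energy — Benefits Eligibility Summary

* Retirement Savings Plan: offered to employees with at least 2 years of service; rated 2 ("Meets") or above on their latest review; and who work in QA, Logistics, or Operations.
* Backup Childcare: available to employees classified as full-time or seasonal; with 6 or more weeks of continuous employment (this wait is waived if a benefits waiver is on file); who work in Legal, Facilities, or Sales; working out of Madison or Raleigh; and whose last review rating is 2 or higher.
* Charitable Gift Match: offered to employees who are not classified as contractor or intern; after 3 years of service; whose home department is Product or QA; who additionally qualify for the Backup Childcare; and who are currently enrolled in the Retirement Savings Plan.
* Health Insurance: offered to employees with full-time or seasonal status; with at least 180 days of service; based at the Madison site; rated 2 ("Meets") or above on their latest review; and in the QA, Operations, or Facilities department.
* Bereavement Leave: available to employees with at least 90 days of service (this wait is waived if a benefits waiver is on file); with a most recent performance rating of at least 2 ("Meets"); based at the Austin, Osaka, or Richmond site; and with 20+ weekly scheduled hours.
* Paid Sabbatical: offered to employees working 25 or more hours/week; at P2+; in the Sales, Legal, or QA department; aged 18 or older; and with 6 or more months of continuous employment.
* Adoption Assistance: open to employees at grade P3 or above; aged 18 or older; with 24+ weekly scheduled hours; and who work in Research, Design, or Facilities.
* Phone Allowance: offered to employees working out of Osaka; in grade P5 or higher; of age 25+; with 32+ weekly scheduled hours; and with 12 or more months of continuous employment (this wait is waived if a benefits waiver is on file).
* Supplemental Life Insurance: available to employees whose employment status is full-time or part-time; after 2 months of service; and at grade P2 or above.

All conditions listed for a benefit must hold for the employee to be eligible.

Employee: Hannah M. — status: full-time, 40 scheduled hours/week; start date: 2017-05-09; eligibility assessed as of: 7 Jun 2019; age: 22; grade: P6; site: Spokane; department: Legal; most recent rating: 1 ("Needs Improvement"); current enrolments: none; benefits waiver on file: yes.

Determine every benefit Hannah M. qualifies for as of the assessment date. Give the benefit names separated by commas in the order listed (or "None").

Service from 2017-05-09 to 7 Jun 2019: 759 days.
Retirement Savings Plan — service 759 days ≥ 2 years (≈730 days) ✓; rating 1 < 2 ✗ → not eligible.
Backup Childcare — status full-time ✓; benefits waiver on file ✓; dept Legal ✓; site Spokane ✗ (not Madison or Raleigh) → not eligible.
Charitable Gift Match — status full-time ✓ (not excluded); service 759 days < 3 years (≈1095 days) ✗ → not eligible.
Health Insurance — status full-time ✓; service 759 days ≥ 180 days ✓; site Spokane ✗ (not Madison) → not eligible.
Bereavement Leave — benefits waiver on file ✓; rating 1 < 2 ✗ → not eligible.
Paid Sabbatical — 40 hrs/wk ≥ 25 ✓; grade P6 ≥ P2 ✓; dept Legal ✓; age 22 ≥ 18 ✓; service 759 days ≥ 6 months (≈180 days) ✓ → eligible.
Adoption Assistance — grade P6 ≥ P3 ✓; age 22 ≥ 18 ✓; 40 hrs/wk ≥ 24 ✓; dept Legal ✗ → not eligible.
Phone Allowance — site Spokane ✗ (not Osaka) → not eligible.
Supplemental Life Insurance — status full-time ✓; service 759 days ≥ 2 months (≈60 days) ✓; grade P6 ≥ P2 ✓ → eligible.

Paid Sabbatical, Supplemental Life Insurance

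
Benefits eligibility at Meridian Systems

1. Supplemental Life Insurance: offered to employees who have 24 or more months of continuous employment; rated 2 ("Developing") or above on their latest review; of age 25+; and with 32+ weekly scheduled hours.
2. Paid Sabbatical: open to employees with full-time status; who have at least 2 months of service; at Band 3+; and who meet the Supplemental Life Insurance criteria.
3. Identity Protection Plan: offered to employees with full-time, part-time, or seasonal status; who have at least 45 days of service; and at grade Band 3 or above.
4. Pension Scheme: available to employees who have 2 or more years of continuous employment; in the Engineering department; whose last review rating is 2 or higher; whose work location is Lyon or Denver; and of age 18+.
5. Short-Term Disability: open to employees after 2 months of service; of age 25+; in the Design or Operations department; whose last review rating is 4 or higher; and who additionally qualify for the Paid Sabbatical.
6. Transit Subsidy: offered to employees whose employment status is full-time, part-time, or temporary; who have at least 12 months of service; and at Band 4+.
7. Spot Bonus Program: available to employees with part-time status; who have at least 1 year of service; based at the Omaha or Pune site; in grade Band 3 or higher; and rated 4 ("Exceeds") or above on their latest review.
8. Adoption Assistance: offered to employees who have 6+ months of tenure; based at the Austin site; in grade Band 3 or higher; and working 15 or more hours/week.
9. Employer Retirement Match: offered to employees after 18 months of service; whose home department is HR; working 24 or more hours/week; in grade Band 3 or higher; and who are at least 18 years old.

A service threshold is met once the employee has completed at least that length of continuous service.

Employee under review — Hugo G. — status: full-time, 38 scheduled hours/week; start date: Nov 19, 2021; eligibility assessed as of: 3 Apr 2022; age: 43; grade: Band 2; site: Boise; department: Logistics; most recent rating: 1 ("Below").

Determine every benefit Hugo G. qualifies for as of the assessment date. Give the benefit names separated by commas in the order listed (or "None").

None

Service from Nov 19, 2021 to 3 Apr 2022: 135 days.
Supplemental Life Insurance — service 135 days < 24 months (≈720 days) ✗ → not eligible.
Paid Sabbatical — status full-time ✓; service 135 days ≥ 2 months (≈60 days) ✓; grade Band 2 < Band 3 ✗ → not eligible.
Identity Protection Plan — status full-time ✓; service 135 days ≥ 45 days ✓; grade Band 2 < Band 3 ✗ → not eligible.
Pension Scheme — service 135 days < 2 years (≈730 days) ✗ → not eligible.
Short-Term Disability — service 135 days ≥ 2 months (≈60 days) ✓; age 43 ≥ 25 ✓; dept Logistics ✗ → not eligible.
Transit Subsidy — status full-time ✓; service 135 days < 12 months (≈360 days) ✗ → not eligible.
Spot Bonus Program — status full-time ✗ (requires part-time) → not eligible.
Adoption Assistance — service 135 days < 6 months (≈180 days) ✗ → not eligible.
Employer Retirement Match — service 135 days < 18 months (≈540 days) ✗ → not eligible.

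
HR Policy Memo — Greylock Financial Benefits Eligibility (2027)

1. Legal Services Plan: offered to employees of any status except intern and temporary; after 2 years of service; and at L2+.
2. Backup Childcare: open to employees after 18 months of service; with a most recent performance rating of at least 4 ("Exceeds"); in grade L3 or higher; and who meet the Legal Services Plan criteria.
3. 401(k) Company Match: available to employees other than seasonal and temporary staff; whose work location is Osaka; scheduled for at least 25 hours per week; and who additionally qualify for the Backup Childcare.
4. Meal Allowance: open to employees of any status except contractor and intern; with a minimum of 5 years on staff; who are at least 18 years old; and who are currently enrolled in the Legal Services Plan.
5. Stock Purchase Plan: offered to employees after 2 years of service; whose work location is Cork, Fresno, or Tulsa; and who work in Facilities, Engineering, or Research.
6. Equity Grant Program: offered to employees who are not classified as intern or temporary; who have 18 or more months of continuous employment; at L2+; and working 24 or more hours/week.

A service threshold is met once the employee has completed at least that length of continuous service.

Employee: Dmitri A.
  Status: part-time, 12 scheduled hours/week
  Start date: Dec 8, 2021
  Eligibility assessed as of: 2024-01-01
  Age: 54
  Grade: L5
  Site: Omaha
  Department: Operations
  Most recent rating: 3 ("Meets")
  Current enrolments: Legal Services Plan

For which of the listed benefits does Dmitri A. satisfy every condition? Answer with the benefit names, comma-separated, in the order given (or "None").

Legal Services Plan

Service from Dec 8, 2021 to 2024-01-01: 754 days.
Legal Services Plan — status part-time ✓ (not excluded); service 754 days ≥ 2 years (≈730 days) ✓; grade L5 ≥ L2 ✓ → eligible.
Backup Childcare — service 754 days ≥ 18 months (≈540 days) ✓; rating 3 < 4 ✗ → not eligible.
401(k) Company Match — status part-time ✓ (not excluded); site Omaha ✗ (not Osaka) → not eligible.
Meal Allowance — status part-time ✓ (not excluded); service 754 days < 5 years (≈1825 days) ✗ → not eligible.
Stock Purchase Plan — service 754 days ≥ 2 years (≈730 days) ✓; site Omaha ✗ (not Cork, Fresno, or Tulsa) → not eligible.
Equity Grant Program — status part-time ✓ (not excluded); service 754 days ≥ 18 months (≈540 days) ✓; grade L5 ≥ L2 ✓; 12 hrs/wk < 24 ✗ → not eligible.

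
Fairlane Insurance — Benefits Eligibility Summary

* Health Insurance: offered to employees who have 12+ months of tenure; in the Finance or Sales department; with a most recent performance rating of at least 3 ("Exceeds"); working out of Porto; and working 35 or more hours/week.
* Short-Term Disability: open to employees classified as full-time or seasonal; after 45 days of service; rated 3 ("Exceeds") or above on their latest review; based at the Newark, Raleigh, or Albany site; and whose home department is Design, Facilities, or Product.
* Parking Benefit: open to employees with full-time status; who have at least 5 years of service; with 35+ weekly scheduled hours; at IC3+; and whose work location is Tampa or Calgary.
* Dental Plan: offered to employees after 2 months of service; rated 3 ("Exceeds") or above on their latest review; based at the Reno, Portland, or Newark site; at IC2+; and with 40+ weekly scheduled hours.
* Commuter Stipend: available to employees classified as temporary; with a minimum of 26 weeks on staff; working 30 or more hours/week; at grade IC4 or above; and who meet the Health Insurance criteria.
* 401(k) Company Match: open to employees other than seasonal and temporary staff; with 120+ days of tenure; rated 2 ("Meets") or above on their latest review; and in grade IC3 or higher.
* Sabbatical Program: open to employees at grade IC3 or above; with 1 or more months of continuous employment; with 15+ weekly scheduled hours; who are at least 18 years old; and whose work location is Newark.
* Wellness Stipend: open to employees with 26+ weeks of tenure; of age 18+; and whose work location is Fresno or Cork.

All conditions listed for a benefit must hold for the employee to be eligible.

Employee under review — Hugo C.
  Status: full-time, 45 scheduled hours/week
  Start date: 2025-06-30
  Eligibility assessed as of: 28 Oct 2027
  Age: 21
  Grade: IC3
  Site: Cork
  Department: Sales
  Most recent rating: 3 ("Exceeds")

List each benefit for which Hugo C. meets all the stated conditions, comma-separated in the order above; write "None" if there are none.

401(k) Company Match, Wellness Stipend

Service from 2025-06-30 to 28 Oct 2027: 850 days.
Health Insurance — service 850 days ≥ 12 months (≈360 days) ✓; dept Sales ✓; rating 3 ≥ 3 ✓; site Cork ✗ (not Porto) → not eligible.
Short-Term Disability — status full-time ✓; service 850 days ≥ 45 days ✓; rating 3 ≥ 3 ✓; site Cork ✗ (not Newark, Raleigh, or Albany) → not eligible.
Parking Benefit — status full-time ✓; service 850 days < 5 years (≈1825 days) ✗ → not eligible.
Dental Plan — service 850 days ≥ 2 months (≈60 days) ✓; rating 3 ≥ 3 ✓; site Cork ✗ (not Reno, Portland, or Newark) → not eligible.
Commuter Stipend — status full-time ✗ (requires temporary) → not eligible.
401(k) Company Match — status full-time ✓ (not excluded); service 850 days ≥ 120 days ✓; rating 3 ≥ 2 ✓; grade IC3 ≥ IC3 ✓ → eligible.
Sabbatical Program — grade IC3 ≥ IC3 ✓; service 850 days ≥ 1 month (≈30 days) ✓; 45 hrs/wk ≥ 15 ✓; age 21 ≥ 18 ✓; site Cork ✗ (not Newark) → not eligible.
Wellness Stipend — service 850 days ≥ 26 weeks (≈182 days) ✓; age 21 ≥ 18 ✓; site Cork ✓ → eligible.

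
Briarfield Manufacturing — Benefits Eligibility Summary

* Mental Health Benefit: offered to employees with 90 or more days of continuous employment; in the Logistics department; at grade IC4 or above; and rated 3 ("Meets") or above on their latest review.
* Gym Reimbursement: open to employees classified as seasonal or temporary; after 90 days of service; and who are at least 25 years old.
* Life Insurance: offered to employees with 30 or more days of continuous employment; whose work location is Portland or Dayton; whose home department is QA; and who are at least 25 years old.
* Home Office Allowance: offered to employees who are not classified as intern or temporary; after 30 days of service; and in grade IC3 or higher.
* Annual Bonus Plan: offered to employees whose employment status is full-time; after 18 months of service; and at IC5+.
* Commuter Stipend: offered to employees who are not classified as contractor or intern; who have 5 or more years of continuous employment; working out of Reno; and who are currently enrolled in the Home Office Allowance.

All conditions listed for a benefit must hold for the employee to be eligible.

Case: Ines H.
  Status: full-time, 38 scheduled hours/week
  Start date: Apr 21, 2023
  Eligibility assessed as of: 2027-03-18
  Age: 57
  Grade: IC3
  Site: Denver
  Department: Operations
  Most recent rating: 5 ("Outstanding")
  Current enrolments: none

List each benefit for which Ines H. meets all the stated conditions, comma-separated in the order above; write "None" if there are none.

Home Office Allowance

Service from Apr 21, 2023 to 2027-03-18: 1427 days.
Mental Health Benefit — service 1427 days ≥ 90 days ✓; dept Operations ✗ → not eligible.
Gym Reimbursement — status full-time ✗ (requires seasonal or temporary) → not eligible.
Life Insurance — service 1427 days ≥ 30 days ✓; site Denver ✗ (not Portland or Dayton) → not eligible.
Home Office Allowance — status full-time ✓ (not excluded); service 1427 days ≥ 30 days ✓; grade IC3 ≥ IC3 ✓ → eligible.
Annual Bonus Plan — status full-time ✓; service 1427 days ≥ 18 months (≈540 days) ✓; grade IC3 < IC5 ✗ → not eligible.
Commuter Stipend — status full-time ✓ (not excluded); service 1427 days < 5 years (≈1825 days) ✗ → not eligible.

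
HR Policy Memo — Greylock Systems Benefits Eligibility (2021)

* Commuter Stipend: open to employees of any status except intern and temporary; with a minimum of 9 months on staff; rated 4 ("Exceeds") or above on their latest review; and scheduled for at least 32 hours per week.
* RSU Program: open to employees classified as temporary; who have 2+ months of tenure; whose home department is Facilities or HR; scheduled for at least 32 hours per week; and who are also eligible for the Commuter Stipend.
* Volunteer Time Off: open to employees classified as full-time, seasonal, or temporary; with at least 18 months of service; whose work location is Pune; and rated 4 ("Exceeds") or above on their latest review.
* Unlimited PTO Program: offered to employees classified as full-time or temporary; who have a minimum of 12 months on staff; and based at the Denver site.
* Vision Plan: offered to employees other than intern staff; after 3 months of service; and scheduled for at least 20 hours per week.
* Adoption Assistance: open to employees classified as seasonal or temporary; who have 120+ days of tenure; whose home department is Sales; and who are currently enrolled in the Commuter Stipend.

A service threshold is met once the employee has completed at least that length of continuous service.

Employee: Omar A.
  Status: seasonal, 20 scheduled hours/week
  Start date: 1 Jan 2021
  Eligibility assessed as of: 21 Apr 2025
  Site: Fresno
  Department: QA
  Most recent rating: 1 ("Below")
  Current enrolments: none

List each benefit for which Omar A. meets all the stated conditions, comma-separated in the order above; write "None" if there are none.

Service from 1 Jan 2021 to 21 Apr 2025: 1571 days.
Commuter Stipend — status seasonal ✓ (not excluded); service 1571 days ≥ 9 months (≈270 days) ✓; rating 1 < 4 ✗ → not eligible.
RSU Program — status seasonal ✗ (requires temporary) → not eligible.
Volunteer Time Off — status seasonal ✓; service 1571 days ≥ 18 months (≈540 days) ✓; site Fresno ✗ (not Pune) → not eligible.
Unlimited PTO Program — status seasonal ✗ (requires full-time or temporary) → not eligible.
Vision Plan — status seasonal ✓ (not excluded); service 1571 days ≥ 3 months (≈90 days) ✓; 20 hrs/wk ≥ 20 ✓ → eligible.
Adoption Assistance — status seasonal ✓; service 1571 days ≥ 120 days ✓; dept QA ✗ → not eligible.

Vision Plan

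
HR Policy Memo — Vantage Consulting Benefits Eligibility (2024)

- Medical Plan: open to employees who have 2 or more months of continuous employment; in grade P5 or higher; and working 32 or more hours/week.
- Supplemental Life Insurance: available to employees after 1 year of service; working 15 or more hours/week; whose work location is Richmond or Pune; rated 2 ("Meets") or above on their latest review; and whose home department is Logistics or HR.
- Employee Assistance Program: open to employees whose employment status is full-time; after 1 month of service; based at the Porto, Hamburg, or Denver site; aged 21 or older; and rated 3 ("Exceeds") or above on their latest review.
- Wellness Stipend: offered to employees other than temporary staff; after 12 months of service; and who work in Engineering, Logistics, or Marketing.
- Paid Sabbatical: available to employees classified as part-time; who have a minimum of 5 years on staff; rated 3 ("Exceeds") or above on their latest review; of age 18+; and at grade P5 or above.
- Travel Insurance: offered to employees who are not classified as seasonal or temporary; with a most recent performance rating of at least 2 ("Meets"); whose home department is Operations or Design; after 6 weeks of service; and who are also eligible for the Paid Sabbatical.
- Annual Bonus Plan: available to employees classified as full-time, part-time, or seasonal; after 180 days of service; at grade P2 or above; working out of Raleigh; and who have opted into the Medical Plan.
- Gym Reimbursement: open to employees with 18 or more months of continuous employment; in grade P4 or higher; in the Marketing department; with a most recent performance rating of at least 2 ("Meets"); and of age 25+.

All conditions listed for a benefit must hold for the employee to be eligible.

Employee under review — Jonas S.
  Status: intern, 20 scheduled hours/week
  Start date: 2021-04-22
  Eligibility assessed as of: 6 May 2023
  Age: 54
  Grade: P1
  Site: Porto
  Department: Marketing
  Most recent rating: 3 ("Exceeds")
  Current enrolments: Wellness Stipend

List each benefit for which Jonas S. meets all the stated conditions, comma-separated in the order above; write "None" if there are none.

Service from 2021-04-22 to 6 May 2023: 744 days.
Medical Plan — service 744 days ≥ 2 months (≈60 days) ✓; grade P1 < P5 ✗ → not eligible.
Supplemental Life Insurance — service 744 days ≥ 1 year (≈365 days) ✓; 20 hrs/wk ≥ 15 ✓; site Porto ✗ (not Richmond or Pune) → not eligible.
Employee Assistance Program — status intern ✗ (requires full-time) → not eligible.
Wellness Stipend — status intern ✓ (not excluded); service 744 days ≥ 12 months (≈360 days) ✓; dept Marketing ✓ → eligible.
Paid Sabbatical — status intern ✗ (requires part-time) → not eligible.
Travel Insurance — status intern ✓ (not excluded); rating 3 ≥ 2 ✓; dept Marketing ✗ → not eligible.
Annual Bonus Plan — status intern ✗ (requires full-time, part-time, or seasonal) → not eligible.
Gym Reimbursement — service 744 days ≥ 18 months (≈540 days) ✓; grade P1 < P4 ✗ → not eligible.

Wellness Stipend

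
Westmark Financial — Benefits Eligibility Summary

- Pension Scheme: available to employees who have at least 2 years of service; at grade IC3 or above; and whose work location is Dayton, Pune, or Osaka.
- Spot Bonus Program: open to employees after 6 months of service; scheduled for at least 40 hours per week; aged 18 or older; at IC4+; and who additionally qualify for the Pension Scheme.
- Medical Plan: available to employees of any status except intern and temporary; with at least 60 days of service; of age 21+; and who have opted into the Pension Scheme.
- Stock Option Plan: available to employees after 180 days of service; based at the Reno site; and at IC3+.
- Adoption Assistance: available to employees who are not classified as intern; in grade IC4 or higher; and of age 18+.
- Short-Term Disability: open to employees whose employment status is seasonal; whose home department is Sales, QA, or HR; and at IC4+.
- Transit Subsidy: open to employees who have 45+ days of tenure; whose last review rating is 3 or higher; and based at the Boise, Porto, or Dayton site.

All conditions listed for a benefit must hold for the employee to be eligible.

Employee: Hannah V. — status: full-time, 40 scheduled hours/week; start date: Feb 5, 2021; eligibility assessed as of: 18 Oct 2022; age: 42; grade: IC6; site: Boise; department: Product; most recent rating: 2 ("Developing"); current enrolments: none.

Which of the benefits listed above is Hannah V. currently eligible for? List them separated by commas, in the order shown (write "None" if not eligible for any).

Service from Feb 5, 2021 to 18 Oct 2022: 620 days.
Pension Scheme — service 620 days < 2 years (≈730 days) ✗ → not eligible.
Spot Bonus Program — service 620 days ≥ 6 months (≈180 days) ✓; 40 hrs/wk ≥ 40 ✓; age 42 ≥ 18 ✓; grade IC6 ≥ IC4 ✓; not eligible for Pension Scheme ✗ → not eligible.
Medical Plan — status full-time ✓ (not excluded); service 620 days ≥ 60 days ✓; age 42 ≥ 21 ✓; not enrolled in Pension Scheme ✗ → not eligible.
Stock Option Plan — service 620 days ≥ 180 days ✓; site Boise ✗ (not Reno) → not eligible.
Adoption Assistance — status full-time ✓ (not excluded); grade IC6 ≥ IC4 ✓; age 42 ≥ 18 ✓ → eligible.
Short-Term Disability — status full-time ✗ (requires seasonal) → not eligible.
Transit Subsidy — service 620 days ≥ 45 days ✓; rating 2 < 3 ✗ → not eligible.

Adoption Assistance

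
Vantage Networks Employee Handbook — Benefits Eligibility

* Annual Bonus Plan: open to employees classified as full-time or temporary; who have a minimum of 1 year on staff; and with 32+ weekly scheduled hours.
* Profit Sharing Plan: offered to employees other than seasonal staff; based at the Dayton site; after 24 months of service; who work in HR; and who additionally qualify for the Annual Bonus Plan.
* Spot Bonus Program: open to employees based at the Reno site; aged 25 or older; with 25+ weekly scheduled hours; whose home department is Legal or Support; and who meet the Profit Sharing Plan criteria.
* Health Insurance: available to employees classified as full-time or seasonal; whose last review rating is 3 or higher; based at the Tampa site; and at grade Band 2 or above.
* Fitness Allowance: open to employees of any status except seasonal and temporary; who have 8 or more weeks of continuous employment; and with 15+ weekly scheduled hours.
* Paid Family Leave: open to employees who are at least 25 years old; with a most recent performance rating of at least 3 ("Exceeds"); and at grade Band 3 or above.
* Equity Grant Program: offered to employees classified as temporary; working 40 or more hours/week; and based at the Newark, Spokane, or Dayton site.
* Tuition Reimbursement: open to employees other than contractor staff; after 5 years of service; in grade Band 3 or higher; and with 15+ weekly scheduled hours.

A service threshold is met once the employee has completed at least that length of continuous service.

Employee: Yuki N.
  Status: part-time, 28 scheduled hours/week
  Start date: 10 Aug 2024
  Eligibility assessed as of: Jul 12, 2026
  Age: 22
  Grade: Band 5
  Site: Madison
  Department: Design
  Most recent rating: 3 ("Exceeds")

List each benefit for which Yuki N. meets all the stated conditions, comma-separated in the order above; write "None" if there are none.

Service from 10 Aug 2024 to Jul 12, 2026: 701 days.
Annual Bonus Plan — status part-time ✗ (requires full-time or temporary) → not eligible.
Profit Sharing Plan — status part-time ✓ (not excluded); site Madison ✗ (not Dayton) → not eligible.
Spot Bonus Program — site Madison ✗ (not Reno) → not eligible.
Health Insurance — status part-time ✗ (requires full-time or seasonal) → not eligible.
Fitness Allowance — status part-time ✓ (not excluded); service 701 days ≥ 8 weeks (≈56 days) ✓; 28 hrs/wk ≥ 15 ✓ → eligible.
Paid Family Leave — age 22 < 25 ✗ → not eligible.
Equity Grant Program — status part-time ✗ (requires temporary) → not eligible.
Tuition Reimbursement — status part-time ✓ (not excluded); service 701 days < 5 years (≈1825 days) ✗ → not eligible.

Fitness Allowance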